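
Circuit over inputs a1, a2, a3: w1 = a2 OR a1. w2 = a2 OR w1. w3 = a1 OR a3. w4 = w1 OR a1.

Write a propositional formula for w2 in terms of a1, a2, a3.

w1 = a2 OR a1
w2 = a2 OR w1 = a2 OR (a2 OR a1)

a2 OR (a2 OR a1)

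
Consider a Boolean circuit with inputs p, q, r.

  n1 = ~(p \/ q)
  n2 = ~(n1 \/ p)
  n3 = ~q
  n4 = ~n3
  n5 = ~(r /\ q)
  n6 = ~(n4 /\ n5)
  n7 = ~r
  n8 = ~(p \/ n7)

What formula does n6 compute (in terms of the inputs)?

~(~~q /\ (~(r /\ q)))

n3 = ~q
n4 = ~n3 = ~~q
n5 = ~(r /\ q)
n6 = ~(n4 /\ n5) = ~(~~q /\ (~(r /\ q)))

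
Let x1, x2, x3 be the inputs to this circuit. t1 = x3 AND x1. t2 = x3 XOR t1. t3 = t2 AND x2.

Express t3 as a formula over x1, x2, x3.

(x3 XOR (x3 AND x1)) AND x2

t1 = x3 AND x1
t2 = x3 XOR t1 = x3 XOR (x3 AND x1)
t3 = t2 AND x2 = (x3 XOR (x3 AND x1)) AND x2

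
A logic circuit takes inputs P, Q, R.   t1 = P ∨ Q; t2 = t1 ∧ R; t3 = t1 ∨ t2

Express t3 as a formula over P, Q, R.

(P ∨ Q) ∨ ((P ∨ Q) ∧ R)

t1 = P ∨ Q
t2 = t1 ∧ R = (P ∨ Q) ∧ R
t3 = t1 ∨ t2 = (P ∨ Q) ∨ ((P ∨ Q) ∧ R)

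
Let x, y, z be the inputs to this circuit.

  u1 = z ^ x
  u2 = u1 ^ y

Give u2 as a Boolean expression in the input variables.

(z ^ x) ^ y

u1 = z ^ x
u2 = u1 ^ y = (z ^ x) ^ y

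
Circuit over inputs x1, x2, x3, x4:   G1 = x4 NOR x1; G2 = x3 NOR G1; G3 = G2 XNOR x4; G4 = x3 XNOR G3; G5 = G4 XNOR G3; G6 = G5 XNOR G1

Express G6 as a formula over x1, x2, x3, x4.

G1 = x4 NOR x1
G2 = x3 NOR G1 = x3 NOR (x4 NOR x1)
G3 = G2 XNOR x4 = (x3 NOR (x4 NOR x1)) XNOR x4
G4 = x3 XNOR G3 = x3 XNOR ((x3 NOR (x4 NOR x1)) XNOR x4)
G5 = G4 XNOR G3 = (x3 XNOR ((x3 NOR (x4 NOR x1)) XNOR x4)) XNOR ((x3 NOR (x4 NOR x1)) XNOR x4)
G6 = G5 XNOR G1 = ((x3 XNOR ((x3 NOR (x4 NOR x1)) XNOR x4)) XNOR ((x3 NOR (x4 NOR x1)) XNOR x4)) XNOR (x4 NOR x1)

((x3 XNOR ((x3 NOR (x4 NOR x1)) XNOR x4)) XNOR ((x3 NOR (x4 NOR x1)) XNOR x4)) XNOR (x4 NOR x1)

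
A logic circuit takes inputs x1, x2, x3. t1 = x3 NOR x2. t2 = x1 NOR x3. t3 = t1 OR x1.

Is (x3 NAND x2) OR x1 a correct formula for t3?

t1 = x3 NOR x2
t3 = t1 OR x1 = (x3 NOR x2) OR x1
At x1=0, x2=0, x3=1: circuit gives 0, formula gives 1.

No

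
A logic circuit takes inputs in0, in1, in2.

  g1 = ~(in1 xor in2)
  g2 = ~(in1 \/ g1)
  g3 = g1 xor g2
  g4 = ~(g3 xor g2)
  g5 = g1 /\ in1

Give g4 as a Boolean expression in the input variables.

~(((~(in1 xor in2)) xor (~(in1 \/ (~(in1 xor in2))))) xor (~(in1 \/ (~(in1 xor in2)))))

g1 = ~(in1 xor in2)
g2 = ~(in1 \/ g1) = ~(in1 \/ (~(in1 xor in2)))
g3 = g1 xor g2 = (~(in1 xor in2)) xor (~(in1 \/ (~(in1 xor in2))))
g4 = ~(g3 xor g2) = ~(((~(in1 xor in2)) xor (~(in1 \/ (~(in1 xor in2))))) xor (~(in1 \/ (~(in1 xor in2)))))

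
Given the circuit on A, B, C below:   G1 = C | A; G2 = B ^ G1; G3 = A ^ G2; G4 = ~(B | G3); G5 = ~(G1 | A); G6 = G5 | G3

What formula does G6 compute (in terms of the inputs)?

(~((C | A) | A)) | (A ^ (B ^ (C | A)))

G1 = C | A
G2 = B ^ G1 = B ^ (C | A)
G3 = A ^ G2 = A ^ (B ^ (C | A))
G5 = ~(G1 | A) = ~((C | A) | A)
G6 = G5 | G3 = (~((C | A) | A)) | (A ^ (B ^ (C | A)))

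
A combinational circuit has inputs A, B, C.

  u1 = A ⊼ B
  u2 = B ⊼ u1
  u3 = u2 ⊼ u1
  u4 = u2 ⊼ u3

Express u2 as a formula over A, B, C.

B ⊼ (A ⊼ B)

u1 = A ⊼ B
u2 = B ⊼ u1 = B ⊼ (A ⊼ B)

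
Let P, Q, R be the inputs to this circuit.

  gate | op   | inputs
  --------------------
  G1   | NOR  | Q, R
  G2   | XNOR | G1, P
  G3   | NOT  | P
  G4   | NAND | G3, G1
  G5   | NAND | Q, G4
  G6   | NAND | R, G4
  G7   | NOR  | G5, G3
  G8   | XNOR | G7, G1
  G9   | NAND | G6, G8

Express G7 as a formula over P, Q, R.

G1 = Q NOR R
G3 = NOT P
G4 = G3 NAND G1 = NOT P NAND (Q NOR R)
G5 = Q NAND G4 = Q NAND (NOT P NAND (Q NOR R))
G7 = G5 NOR G3 = (Q NAND (NOT P NAND (Q NOR R))) NOR NOT P

(Q NAND (NOT P NAND (Q NOR R))) NOR NOT P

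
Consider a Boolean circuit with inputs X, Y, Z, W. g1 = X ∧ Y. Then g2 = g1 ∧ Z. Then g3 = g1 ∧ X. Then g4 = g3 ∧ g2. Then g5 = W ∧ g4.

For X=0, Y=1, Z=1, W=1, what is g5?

g1 = 0 ∧ 1 = 0
g2 = 0 ∧ 1 = 0
g3 = 0 ∧ 0 = 0
g4 = 0 ∧ 0 = 0
g5 = 1 ∧ 0 = 0

0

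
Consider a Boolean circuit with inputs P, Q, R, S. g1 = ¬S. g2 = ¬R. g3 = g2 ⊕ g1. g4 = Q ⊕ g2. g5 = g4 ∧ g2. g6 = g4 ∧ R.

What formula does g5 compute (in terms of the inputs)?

(Q ⊕ ¬R) ∧ ¬R

g2 = ¬R
g4 = Q ⊕ g2 = Q ⊕ ¬R
g5 = g4 ∧ g2 = (Q ⊕ ¬R) ∧ ¬R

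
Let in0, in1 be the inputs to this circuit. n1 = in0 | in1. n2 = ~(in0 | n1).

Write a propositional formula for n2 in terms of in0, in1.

~(in0 | (in0 | in1))

n1 = in0 | in1
n2 = ~(in0 | n1) = ~(in0 | (in0 | in1))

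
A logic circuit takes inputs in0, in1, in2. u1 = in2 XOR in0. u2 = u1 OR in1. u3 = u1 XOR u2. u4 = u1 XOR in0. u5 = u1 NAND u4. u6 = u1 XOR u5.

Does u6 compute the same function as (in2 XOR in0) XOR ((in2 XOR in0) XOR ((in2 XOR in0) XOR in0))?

No

u1 = in2 XOR in0
u4 = u1 XOR in0 = (in2 XOR in0) XOR in0
u5 = u1 NAND u4 = (in2 XOR in0) NAND ((in2 XOR in0) XOR in0)
u6 = u1 XOR u5 = (in2 XOR in0) XOR ((in2 XOR in0) NAND ((in2 XOR in0) XOR in0))
At in0=0, in1=0, in2=0: circuit gives 1, formula gives 0.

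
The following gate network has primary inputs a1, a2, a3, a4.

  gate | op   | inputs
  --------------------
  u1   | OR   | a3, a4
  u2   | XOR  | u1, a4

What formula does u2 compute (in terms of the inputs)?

u1 = a3 OR a4
u2 = u1 XOR a4 = (a3 OR a4) XOR a4

(a3 OR a4) XOR a4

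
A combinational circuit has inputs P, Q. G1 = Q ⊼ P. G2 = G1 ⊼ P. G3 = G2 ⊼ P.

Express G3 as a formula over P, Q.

G1 = Q ⊼ P
G2 = G1 ⊼ P = (Q ⊼ P) ⊼ P
G3 = G2 ⊼ P = ((Q ⊼ P) ⊼ P) ⊼ P

((Q ⊼ P) ⊼ P) ⊼ P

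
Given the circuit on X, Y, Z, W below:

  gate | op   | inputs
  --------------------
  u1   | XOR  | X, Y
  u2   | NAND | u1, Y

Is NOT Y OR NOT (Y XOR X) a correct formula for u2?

u1 = X XOR Y
u2 = u1 NAND Y = (X XOR Y) NAND Y
At X=0, Y=1, Z=0, W=0: circuit gives 0, formula gives 0.
At X=0, Y=0, Z=0, W=0: circuit gives 1, formula gives 1.
Agrees on all 16 inputs.

Yes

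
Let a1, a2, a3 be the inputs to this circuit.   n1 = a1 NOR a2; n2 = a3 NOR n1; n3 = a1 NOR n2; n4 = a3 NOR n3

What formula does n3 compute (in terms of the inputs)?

n1 = a1 NOR a2
n2 = a3 NOR n1 = a3 NOR (a1 NOR a2)
n3 = a1 NOR n2 = a1 NOR (a3 NOR (a1 NOR a2))

a1 NOR (a3 NOR (a1 NOR a2))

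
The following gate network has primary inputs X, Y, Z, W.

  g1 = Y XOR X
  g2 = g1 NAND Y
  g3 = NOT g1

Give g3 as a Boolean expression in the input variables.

NOT (Y XOR X)

g1 = Y XOR X
g3 = NOT g1 = NOT (Y XOR X)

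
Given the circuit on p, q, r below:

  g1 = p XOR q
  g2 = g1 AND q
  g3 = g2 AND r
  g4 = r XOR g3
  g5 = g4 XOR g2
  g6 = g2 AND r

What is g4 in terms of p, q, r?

g1 = p XOR q
g2 = g1 AND q = (p XOR q) AND q
g3 = g2 AND r = ((p XOR q) AND q) AND r
g4 = r XOR g3 = r XOR (((p XOR q) AND q) AND r)

r XOR (((p XOR q) AND q) AND r)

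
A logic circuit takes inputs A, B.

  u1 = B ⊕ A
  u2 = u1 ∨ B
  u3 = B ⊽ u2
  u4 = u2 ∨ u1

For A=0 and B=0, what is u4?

0

u1 = 0 ⊕ 0 = 0
u2 = 0 ∨ 0 = 0
u4 = 0 ∨ 0 = 0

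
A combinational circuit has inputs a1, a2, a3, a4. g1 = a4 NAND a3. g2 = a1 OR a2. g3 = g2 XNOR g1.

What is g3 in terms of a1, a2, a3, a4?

g1 = a4 NAND a3
g2 = a1 OR a2
g3 = g2 XNOR g1 = (a1 OR a2) XNOR (a4 NAND a3)

(a1 OR a2) XNOR (a4 NAND a3)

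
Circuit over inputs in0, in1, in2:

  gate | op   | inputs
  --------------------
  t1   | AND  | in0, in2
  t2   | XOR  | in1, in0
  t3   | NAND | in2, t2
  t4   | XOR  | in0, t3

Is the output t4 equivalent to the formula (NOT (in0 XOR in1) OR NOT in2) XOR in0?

Yes

t2 = in1 XOR in0
t3 = in2 NAND t2 = in2 NAND (in1 XOR in0)
t4 = in0 XOR t3 = in0 XOR (in2 NAND (in1 XOR in0))
At in0=0, in1=1, in2=1: circuit gives 0, formula gives 0.
At in0=0, in1=0, in2=0: circuit gives 1, formula gives 1.
Agrees on all 8 inputs.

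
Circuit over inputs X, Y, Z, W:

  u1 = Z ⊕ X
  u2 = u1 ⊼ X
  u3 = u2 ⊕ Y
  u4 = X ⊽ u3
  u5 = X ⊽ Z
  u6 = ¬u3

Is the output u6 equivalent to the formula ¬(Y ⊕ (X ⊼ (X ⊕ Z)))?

u1 = Z ⊕ X
u2 = u1 ⊼ X = (Z ⊕ X) ⊼ X
u3 = u2 ⊕ Y = ((Z ⊕ X) ⊼ X) ⊕ Y
u6 = ¬u3 = ¬(((Z ⊕ X) ⊼ X) ⊕ Y)
At X=0, Y=0, Z=0, W=0: circuit gives 0, formula gives 0.
At X=0, Y=1, Z=0, W=0: circuit gives 1, formula gives 1.
Agrees on all 16 inputs.

Yes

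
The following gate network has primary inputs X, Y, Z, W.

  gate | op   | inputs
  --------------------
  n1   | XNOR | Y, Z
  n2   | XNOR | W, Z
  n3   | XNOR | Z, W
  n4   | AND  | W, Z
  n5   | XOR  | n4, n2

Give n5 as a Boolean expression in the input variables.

(W AND Z) XOR (W XNOR Z)

n2 = W XNOR Z
n4 = W AND Z
n5 = n4 XOR n2 = (W AND Z) XOR (W XNOR Z)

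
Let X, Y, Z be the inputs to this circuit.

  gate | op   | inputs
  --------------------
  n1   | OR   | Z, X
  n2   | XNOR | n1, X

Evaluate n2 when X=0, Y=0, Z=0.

n1 = 0 OR 0 = 0
n2 = 0 XNOR 0 = 1

1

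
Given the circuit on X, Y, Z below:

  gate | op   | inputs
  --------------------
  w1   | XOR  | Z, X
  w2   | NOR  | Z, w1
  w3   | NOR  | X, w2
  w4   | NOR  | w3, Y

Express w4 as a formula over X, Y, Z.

w1 = Z XOR X
w2 = Z NOR w1 = Z NOR (Z XOR X)
w3 = X NOR w2 = X NOR (Z NOR (Z XOR X))
w4 = w3 NOR Y = (X NOR (Z NOR (Z XOR X))) NOR Y

(X NOR (Z NOR (Z XOR X))) NOR Y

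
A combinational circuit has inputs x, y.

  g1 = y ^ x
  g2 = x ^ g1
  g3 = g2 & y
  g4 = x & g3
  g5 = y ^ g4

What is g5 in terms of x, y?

y ^ (x & ((x ^ (y ^ x)) & y))

g1 = y ^ x
g2 = x ^ g1 = x ^ (y ^ x)
g3 = g2 & y = (x ^ (y ^ x)) & y
g4 = x & g3 = x & ((x ^ (y ^ x)) & y)
g5 = y ^ g4 = y ^ (x & ((x ^ (y ^ x)) & y))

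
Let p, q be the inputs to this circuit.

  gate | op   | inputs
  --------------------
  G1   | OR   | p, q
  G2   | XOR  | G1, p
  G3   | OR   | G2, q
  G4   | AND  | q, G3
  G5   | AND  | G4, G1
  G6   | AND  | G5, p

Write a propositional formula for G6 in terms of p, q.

((q AND (((p OR q) XOR p) OR q)) AND (p OR q)) AND p

G1 = p OR q
G2 = G1 XOR p = (p OR q) XOR p
G3 = G2 OR q = ((p OR q) XOR p) OR q
G4 = q AND G3 = q AND (((p OR q) XOR p) OR q)
G5 = G4 AND G1 = (q AND (((p OR q) XOR p) OR q)) AND (p OR q)
G6 = G5 AND p = ((q AND (((p OR q) XOR p) OR q)) AND (p OR q)) AND p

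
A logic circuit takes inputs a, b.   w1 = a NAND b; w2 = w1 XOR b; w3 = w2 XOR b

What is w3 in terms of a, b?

((a NAND b) XOR b) XOR b

w1 = a NAND b
w2 = w1 XOR b = (a NAND b) XOR b
w3 = w2 XOR b = ((a NAND b) XOR b) XOR b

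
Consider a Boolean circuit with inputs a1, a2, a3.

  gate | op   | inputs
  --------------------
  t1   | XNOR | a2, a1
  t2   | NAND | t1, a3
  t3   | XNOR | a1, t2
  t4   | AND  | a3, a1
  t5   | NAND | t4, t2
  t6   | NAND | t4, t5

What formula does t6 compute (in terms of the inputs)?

t1 = a2 XNOR a1
t2 = t1 NAND a3 = (a2 XNOR a1) NAND a3
t4 = a3 AND a1
t5 = t4 NAND t2 = (a3 AND a1) NAND ((a2 XNOR a1) NAND a3)
t6 = t4 NAND t5 = (a3 AND a1) NAND ((a3 AND a1) NAND ((a2 XNOR a1) NAND a3))

(a3 AND a1) NAND ((a3 AND a1) NAND ((a2 XNOR a1) NAND a3))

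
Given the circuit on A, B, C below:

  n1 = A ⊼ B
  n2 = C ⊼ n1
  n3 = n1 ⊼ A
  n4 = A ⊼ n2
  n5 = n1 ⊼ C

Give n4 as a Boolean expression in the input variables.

n1 = A ⊼ B
n2 = C ⊼ n1 = C ⊼ (A ⊼ B)
n4 = A ⊼ n2 = A ⊼ (C ⊼ (A ⊼ B))

A ⊼ (C ⊼ (A ⊼ B))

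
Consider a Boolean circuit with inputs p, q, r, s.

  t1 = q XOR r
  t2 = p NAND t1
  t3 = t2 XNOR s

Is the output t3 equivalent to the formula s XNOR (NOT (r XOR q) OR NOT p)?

Yes

t1 = q XOR r
t2 = p NAND t1 = p NAND (q XOR r)
t3 = t2 XNOR s = (p NAND (q XOR r)) XNOR s
At p=0, q=0, r=0, s=0: circuit gives 0, formula gives 0.
At p=0, q=0, r=0, s=1: circuit gives 1, formula gives 1.
Agrees on all 16 inputs.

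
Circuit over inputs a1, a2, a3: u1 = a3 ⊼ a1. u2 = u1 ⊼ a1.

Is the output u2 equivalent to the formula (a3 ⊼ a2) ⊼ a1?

u1 = a3 ⊼ a1
u2 = u1 ⊼ a1 = (a3 ⊼ a1) ⊼ a1
At a1=1, a2=0, a3=1: circuit gives 1, formula gives 0.

No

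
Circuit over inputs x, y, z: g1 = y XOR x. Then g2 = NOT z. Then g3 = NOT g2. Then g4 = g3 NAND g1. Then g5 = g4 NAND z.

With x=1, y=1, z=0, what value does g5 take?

g1 = 1 XOR 1 = 0
g2 = NOT 0 = 1
g3 = NOT 1 = 0
g4 = 0 NAND 0 = 1
g5 = 1 NAND 0 = 1

1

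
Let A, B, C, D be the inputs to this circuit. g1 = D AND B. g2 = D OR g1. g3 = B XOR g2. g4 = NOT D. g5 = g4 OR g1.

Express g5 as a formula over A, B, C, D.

NOT D OR (D AND B)

g1 = D AND B
g4 = NOT D
g5 = g4 OR g1 = NOT D OR (D AND B)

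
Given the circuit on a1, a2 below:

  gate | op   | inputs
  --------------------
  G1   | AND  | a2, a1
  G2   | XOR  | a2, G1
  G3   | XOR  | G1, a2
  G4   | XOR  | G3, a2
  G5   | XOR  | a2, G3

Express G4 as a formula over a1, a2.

((a2 AND a1) XOR a2) XOR a2

G1 = a2 AND a1
G3 = G1 XOR a2 = (a2 AND a1) XOR a2
G4 = G3 XOR a2 = ((a2 AND a1) XOR a2) XOR a2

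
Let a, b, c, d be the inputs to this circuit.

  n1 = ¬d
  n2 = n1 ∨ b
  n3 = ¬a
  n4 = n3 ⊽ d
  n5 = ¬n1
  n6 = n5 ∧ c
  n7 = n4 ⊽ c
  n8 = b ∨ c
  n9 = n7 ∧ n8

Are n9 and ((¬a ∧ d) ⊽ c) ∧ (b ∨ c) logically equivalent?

No

n3 = ¬a
n4 = n3 ⊽ d = ¬a ⊽ d
n7 = n4 ⊽ c = (¬a ⊽ d) ⊽ c
n8 = b ∨ c
n9 = n7 ∧ n8 = ((¬a ⊽ d) ⊽ c) ∧ (b ∨ c)
At a=0, b=1, c=0, d=1: circuit gives 1, formula gives 0.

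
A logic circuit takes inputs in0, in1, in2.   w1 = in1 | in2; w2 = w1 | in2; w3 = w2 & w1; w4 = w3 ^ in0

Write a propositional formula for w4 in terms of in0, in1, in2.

w1 = in1 | in2
w2 = w1 | in2 = (in1 | in2) | in2
w3 = w2 & w1 = ((in1 | in2) | in2) & (in1 | in2)
w4 = w3 ^ in0 = (((in1 | in2) | in2) & (in1 | in2)) ^ in0

(((in1 | in2) | in2) & (in1 | in2)) ^ in0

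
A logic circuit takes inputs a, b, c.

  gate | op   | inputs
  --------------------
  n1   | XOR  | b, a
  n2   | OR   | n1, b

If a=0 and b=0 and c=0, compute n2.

0

n1 = 0 XOR 0 = 0
n2 = 0 OR 0 = 0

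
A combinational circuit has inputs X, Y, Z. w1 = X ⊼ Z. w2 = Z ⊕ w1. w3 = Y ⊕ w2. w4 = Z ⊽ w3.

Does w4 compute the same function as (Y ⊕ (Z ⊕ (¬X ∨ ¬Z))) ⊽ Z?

Yes

w1 = X ⊼ Z
w2 = Z ⊕ w1 = Z ⊕ (X ⊼ Z)
w3 = Y ⊕ w2 = Y ⊕ (Z ⊕ (X ⊼ Z))
w4 = Z ⊽ w3 = Z ⊽ (Y ⊕ (Z ⊕ (X ⊼ Z)))
At X=0, Y=0, Z=0: circuit gives 0, formula gives 0.
At X=0, Y=1, Z=0: circuit gives 1, formula gives 1.
Agrees on all 8 inputs.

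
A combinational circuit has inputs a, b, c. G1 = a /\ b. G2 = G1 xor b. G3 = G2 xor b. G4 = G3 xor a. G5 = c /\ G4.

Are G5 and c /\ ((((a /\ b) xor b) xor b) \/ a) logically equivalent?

G1 = a /\ b
G2 = G1 xor b = (a /\ b) xor b
G3 = G2 xor b = ((a /\ b) xor b) xor b
G4 = G3 xor a = (((a /\ b) xor b) xor b) xor a
G5 = c /\ G4 = c /\ ((((a /\ b) xor b) xor b) xor a)
At a=1, b=1, c=1: circuit gives 0, formula gives 1.

No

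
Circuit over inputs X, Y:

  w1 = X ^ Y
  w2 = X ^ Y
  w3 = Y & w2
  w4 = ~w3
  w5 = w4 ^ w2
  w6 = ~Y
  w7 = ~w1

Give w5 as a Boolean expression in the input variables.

~(Y & (X ^ Y)) ^ (X ^ Y)

w2 = X ^ Y
w3 = Y & w2 = Y & (X ^ Y)
w4 = ~w3 = ~(Y & (X ^ Y))
w5 = w4 ^ w2 = ~(Y & (X ^ Y)) ^ (X ^ Y)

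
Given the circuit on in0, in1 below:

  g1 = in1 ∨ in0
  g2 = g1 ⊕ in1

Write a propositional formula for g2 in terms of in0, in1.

g1 = in1 ∨ in0
g2 = g1 ⊕ in1 = (in1 ∨ in0) ⊕ in1

(in1 ∨ in0) ⊕ in1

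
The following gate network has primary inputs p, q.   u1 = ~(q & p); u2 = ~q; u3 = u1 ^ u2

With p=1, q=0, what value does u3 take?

0

u1 = ~(0 & 1) = 1
u2 = ~0 = 1
u3 = 1 ^ 1 = 0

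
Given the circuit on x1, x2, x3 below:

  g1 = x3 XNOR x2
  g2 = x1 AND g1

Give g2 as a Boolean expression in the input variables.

x1 AND (x3 XNOR x2)

g1 = x3 XNOR x2
g2 = x1 AND g1 = x1 AND (x3 XNOR x2)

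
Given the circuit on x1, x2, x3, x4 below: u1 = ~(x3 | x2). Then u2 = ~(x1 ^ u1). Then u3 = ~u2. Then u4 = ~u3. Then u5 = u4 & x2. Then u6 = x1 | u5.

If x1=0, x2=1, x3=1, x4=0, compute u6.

u1 = ~(1 | 1) = 0
u2 = ~(0 ^ 0) = 1
u3 = ~1 = 0
u4 = ~0 = 1
u5 = 1 & 1 = 1
u6 = 0 | 1 = 1

1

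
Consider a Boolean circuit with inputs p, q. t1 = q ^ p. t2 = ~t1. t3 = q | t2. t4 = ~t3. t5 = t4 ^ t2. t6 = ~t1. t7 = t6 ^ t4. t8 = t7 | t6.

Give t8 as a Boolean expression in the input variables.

(~(q ^ p) ^ ~(q | ~(q ^ p))) | ~(q ^ p)

t1 = q ^ p
t2 = ~t1 = ~(q ^ p)
t3 = q | t2 = q | ~(q ^ p)
t4 = ~t3 = ~(q | ~(q ^ p))
t6 = ~t1 = ~(q ^ p)
t7 = t6 ^ t4 = ~(q ^ p) ^ ~(q | ~(q ^ p))
t8 = t7 | t6 = (~(q ^ p) ^ ~(q | ~(q ^ p))) | ~(q ^ p)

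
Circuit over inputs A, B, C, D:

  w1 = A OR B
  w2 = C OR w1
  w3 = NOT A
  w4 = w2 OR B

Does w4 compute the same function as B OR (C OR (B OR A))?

w1 = A OR B
w2 = C OR w1 = C OR (A OR B)
w4 = w2 OR B = (C OR (A OR B)) OR B
At A=0, B=0, C=0, D=0: circuit gives 0, formula gives 0.
At A=0, B=0, C=1, D=0: circuit gives 1, formula gives 1.
Agrees on all 16 inputs.

Yes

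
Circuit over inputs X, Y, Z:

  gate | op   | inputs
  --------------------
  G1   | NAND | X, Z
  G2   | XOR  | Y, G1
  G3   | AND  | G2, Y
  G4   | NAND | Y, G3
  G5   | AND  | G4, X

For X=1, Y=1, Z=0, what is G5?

1

G1 = 1 NAND 0 = 1
G2 = 1 XOR 1 = 0
G3 = 0 AND 1 = 0
G4 = 1 NAND 0 = 1
G5 = 1 AND 1 = 1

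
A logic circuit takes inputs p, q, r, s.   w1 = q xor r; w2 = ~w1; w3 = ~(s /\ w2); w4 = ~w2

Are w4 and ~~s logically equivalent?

No

w1 = q xor r
w2 = ~w1 = ~(q xor r)
w4 = ~w2 = ~~(q xor r)
At p=0, q=0, r=0, s=1: circuit gives 0, formula gives 1.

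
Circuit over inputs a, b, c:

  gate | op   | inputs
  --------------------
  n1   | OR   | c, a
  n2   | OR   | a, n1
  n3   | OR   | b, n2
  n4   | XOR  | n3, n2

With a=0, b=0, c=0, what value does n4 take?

0

n1 = 0 OR 0 = 0
n2 = 0 OR 0 = 0
n3 = 0 OR 0 = 0
n4 = 0 XOR 0 = 0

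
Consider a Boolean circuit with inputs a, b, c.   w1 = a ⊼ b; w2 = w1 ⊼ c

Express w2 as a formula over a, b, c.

w1 = a ⊼ b
w2 = w1 ⊼ c = (a ⊼ b) ⊼ c

(a ⊼ b) ⊼ c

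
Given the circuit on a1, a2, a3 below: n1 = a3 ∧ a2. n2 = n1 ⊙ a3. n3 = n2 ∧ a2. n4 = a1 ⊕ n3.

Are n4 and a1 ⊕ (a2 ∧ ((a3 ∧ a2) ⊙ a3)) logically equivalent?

Yes

n1 = a3 ∧ a2
n2 = n1 ⊙ a3 = (a3 ∧ a2) ⊙ a3
n3 = n2 ∧ a2 = ((a3 ∧ a2) ⊙ a3) ∧ a2
n4 = a1 ⊕ n3 = a1 ⊕ (((a3 ∧ a2) ⊙ a3) ∧ a2)
At a1=0, a2=0, a3=0: circuit gives 0, formula gives 0.
At a1=0, a2=1, a3=0: circuit gives 1, formula gives 1.
Agrees on all 8 inputs.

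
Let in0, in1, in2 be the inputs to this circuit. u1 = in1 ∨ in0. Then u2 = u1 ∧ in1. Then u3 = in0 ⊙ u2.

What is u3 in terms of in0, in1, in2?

in0 ⊙ ((in1 ∨ in0) ∧ in1)

u1 = in1 ∨ in0
u2 = u1 ∧ in1 = (in1 ∨ in0) ∧ in1
u3 = in0 ⊙ u2 = in0 ⊙ ((in1 ∨ in0) ∧ in1)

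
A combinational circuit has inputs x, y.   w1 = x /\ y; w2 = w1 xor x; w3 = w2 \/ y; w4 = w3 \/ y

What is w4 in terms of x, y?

w1 = x /\ y
w2 = w1 xor x = (x /\ y) xor x
w3 = w2 \/ y = ((x /\ y) xor x) \/ y
w4 = w3 \/ y = (((x /\ y) xor x) \/ y) \/ y

(((x /\ y) xor x) \/ y) \/ y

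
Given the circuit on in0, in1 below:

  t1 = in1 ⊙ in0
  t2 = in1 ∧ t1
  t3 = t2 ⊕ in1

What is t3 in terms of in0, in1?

(in1 ∧ (in1 ⊙ in0)) ⊕ in1

t1 = in1 ⊙ in0
t2 = in1 ∧ t1 = in1 ∧ (in1 ⊙ in0)
t3 = t2 ⊕ in1 = (in1 ∧ (in1 ⊙ in0)) ⊕ in1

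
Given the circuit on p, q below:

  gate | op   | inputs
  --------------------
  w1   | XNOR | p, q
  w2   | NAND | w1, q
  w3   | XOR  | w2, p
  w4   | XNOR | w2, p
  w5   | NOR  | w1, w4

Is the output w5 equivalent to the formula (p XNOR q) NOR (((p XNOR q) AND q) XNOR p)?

No

w1 = p XNOR q
w2 = w1 NAND q = (p XNOR q) NAND q
w4 = w2 XNOR p = ((p XNOR q) NAND q) XNOR p
w5 = w1 NOR w4 = (p XNOR q) NOR (((p XNOR q) NAND q) XNOR p)
At p=0, q=1: circuit gives 1, formula gives 0.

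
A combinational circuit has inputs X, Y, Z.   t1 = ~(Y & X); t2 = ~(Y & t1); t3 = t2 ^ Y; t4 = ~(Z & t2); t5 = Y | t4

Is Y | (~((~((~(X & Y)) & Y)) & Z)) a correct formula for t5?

Yes

t1 = ~(Y & X)
t2 = ~(Y & t1) = ~(Y & (~(Y & X)))
t4 = ~(Z & t2) = ~(Z & (~(Y & (~(Y & X)))))
t5 = Y | t4 = Y | (~(Z & (~(Y & (~(Y & X))))))
At X=0, Y=0, Z=1: circuit gives 0, formula gives 0.
At X=0, Y=0, Z=0: circuit gives 1, formula gives 1.
Agrees on all 8 inputs.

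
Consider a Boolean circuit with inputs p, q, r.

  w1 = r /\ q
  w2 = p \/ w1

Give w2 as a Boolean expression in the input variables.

p \/ (r /\ q)

w1 = r /\ q
w2 = p \/ w1 = p \/ (r /\ q)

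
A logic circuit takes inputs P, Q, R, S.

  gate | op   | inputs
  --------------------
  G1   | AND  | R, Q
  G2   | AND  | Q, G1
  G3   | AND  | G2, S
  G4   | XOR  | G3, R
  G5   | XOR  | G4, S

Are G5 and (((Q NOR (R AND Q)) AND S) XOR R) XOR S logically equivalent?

No

G1 = R AND Q
G2 = Q AND G1 = Q AND (R AND Q)
G3 = G2 AND S = (Q AND (R AND Q)) AND S
G4 = G3 XOR R = ((Q AND (R AND Q)) AND S) XOR R
G5 = G4 XOR S = (((Q AND (R AND Q)) AND S) XOR R) XOR S
At P=0, Q=0, R=0, S=1: circuit gives 1, formula gives 0.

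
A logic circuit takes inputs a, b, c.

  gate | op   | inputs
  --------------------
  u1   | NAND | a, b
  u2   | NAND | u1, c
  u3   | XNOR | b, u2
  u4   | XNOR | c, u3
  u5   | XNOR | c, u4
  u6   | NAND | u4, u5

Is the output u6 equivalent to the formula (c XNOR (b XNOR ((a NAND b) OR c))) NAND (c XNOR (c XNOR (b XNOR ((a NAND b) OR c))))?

u1 = a NAND b
u2 = u1 NAND c = (a NAND b) NAND c
u3 = b XNOR u2 = b XNOR ((a NAND b) NAND c)
u4 = c XNOR u3 = c XNOR (b XNOR ((a NAND b) NAND c))
u5 = c XNOR u4 = c XNOR (c XNOR (b XNOR ((a NAND b) NAND c)))
u6 = u4 NAND u5 = (c XNOR (b XNOR ((a NAND b) NAND c))) NAND (c XNOR (c XNOR (b XNOR ((a NAND b) NAND c))))
At a=0, b=0, c=1: circuit gives 0, formula gives 1.

No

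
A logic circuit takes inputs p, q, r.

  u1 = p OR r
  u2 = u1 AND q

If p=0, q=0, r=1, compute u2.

0

u1 = 0 OR 1 = 1
u2 = 1 AND 0 = 0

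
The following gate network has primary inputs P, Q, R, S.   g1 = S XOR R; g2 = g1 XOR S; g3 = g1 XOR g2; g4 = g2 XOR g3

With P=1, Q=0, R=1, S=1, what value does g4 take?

0

g1 = 1 XOR 1 = 0
g2 = 0 XOR 1 = 1
g3 = 0 XOR 1 = 1
g4 = 1 XOR 1 = 0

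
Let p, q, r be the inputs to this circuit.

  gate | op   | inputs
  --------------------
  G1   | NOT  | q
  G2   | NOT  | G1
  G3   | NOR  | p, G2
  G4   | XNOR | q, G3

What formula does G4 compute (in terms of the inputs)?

G1 = NOT q
G2 = NOT G1 = NOT NOT q
G3 = p NOR G2 = p NOR NOT NOT q
G4 = q XNOR G3 = q XNOR (p NOR NOT NOT q)

q XNOR (p NOR NOT NOT q)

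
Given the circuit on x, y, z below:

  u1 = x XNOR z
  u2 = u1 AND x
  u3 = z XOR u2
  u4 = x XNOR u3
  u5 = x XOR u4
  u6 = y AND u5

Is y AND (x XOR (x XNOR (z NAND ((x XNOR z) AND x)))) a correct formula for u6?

u1 = x XNOR z
u2 = u1 AND x = (x XNOR z) AND x
u3 = z XOR u2 = z XOR ((x XNOR z) AND x)
u4 = x XNOR u3 = x XNOR (z XOR ((x XNOR z) AND x))
u5 = x XOR u4 = x XOR (x XNOR (z XOR ((x XNOR z) AND x)))
u6 = y AND u5 = y AND (x XOR (x XNOR (z XOR ((x XNOR z) AND x))))
At x=0, y=1, z=0: circuit gives 1, formula gives 0.

No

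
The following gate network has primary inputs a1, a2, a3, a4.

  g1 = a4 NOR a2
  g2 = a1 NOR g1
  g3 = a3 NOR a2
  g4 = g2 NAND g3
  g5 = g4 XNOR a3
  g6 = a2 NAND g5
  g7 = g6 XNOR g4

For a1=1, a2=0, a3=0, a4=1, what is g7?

g1 = 1 NOR 0 = 0
g2 = 1 NOR 0 = 0
g3 = 0 NOR 0 = 1
g4 = 0 NAND 1 = 1
g5 = 1 XNOR 0 = 0
g6 = 0 NAND 0 = 1
g7 = 1 XNOR 1 = 1

1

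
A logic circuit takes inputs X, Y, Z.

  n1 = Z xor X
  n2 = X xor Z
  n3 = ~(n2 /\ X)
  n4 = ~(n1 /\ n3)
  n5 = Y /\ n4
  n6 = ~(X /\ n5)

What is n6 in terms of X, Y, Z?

~(X /\ (Y /\ (~((Z xor X) /\ (~((X xor Z) /\ X))))))

n1 = Z xor X
n2 = X xor Z
n3 = ~(n2 /\ X) = ~((X xor Z) /\ X)
n4 = ~(n1 /\ n3) = ~((Z xor X) /\ (~((X xor Z) /\ X)))
n5 = Y /\ n4 = Y /\ (~((Z xor X) /\ (~((X xor Z) /\ X))))
n6 = ~(X /\ n5) = ~(X /\ (Y /\ (~((Z xor X) /\ (~((X xor Z) /\ X))))))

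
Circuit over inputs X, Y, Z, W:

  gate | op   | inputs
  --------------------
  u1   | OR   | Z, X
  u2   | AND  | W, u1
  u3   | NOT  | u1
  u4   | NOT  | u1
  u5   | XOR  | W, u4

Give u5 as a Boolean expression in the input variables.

u1 = Z OR X
u4 = NOT u1 = NOT (Z OR X)
u5 = W XOR u4 = W XOR NOT (Z OR X)

W XOR NOT (Z OR X)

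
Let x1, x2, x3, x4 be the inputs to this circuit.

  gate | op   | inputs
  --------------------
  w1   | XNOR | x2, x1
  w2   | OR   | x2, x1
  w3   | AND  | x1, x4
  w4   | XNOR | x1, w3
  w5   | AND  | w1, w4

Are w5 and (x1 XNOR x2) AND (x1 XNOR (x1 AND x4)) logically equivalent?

Yes

w1 = x2 XNOR x1
w3 = x1 AND x4
w4 = x1 XNOR w3 = x1 XNOR (x1 AND x4)
w5 = w1 AND w4 = (x2 XNOR x1) AND (x1 XNOR (x1 AND x4))
At x1=0, x2=1, x3=0, x4=0: circuit gives 0, formula gives 0.
At x1=0, x2=0, x3=0, x4=0: circuit gives 1, formula gives 1.
Agrees on all 16 inputs.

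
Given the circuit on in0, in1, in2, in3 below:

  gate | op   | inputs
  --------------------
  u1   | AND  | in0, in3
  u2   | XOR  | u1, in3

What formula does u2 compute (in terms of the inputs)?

(in0 AND in3) XOR in3

u1 = in0 AND in3
u2 = u1 XOR in3 = (in0 AND in3) XOR in3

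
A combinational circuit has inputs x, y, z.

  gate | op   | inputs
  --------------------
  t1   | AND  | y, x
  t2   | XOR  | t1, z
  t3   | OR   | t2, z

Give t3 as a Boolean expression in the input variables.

t1 = y AND x
t2 = t1 XOR z = (y AND x) XOR z
t3 = t2 OR z = ((y AND x) XOR z) OR z

((y AND x) XOR z) OR z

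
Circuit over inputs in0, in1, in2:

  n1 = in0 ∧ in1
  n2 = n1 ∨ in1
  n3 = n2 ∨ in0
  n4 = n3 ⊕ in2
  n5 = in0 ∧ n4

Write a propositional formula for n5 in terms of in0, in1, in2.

n1 = in0 ∧ in1
n2 = n1 ∨ in1 = (in0 ∧ in1) ∨ in1
n3 = n2 ∨ in0 = ((in0 ∧ in1) ∨ in1) ∨ in0
n4 = n3 ⊕ in2 = (((in0 ∧ in1) ∨ in1) ∨ in0) ⊕ in2
n5 = in0 ∧ n4 = in0 ∧ ((((in0 ∧ in1) ∨ in1) ∨ in0) ⊕ in2)

in0 ∧ ((((in0 ∧ in1) ∨ in1) ∨ in0) ⊕ in2)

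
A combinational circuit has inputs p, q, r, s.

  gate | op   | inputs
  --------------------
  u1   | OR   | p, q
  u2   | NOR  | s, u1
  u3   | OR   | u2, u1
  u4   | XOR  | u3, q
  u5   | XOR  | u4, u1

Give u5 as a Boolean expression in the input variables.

(((s NOR (p OR q)) OR (p OR q)) XOR q) XOR (p OR q)

u1 = p OR q
u2 = s NOR u1 = s NOR (p OR q)
u3 = u2 OR u1 = (s NOR (p OR q)) OR (p OR q)
u4 = u3 XOR q = ((s NOR (p OR q)) OR (p OR q)) XOR q
u5 = u4 XOR u1 = (((s NOR (p OR q)) OR (p OR q)) XOR q) XOR (p OR q)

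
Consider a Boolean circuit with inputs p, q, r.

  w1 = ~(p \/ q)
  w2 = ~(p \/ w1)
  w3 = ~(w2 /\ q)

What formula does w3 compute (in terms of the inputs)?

w1 = ~(p \/ q)
w2 = ~(p \/ w1) = ~(p \/ (~(p \/ q)))
w3 = ~(w2 /\ q) = ~((~(p \/ (~(p \/ q)))) /\ q)

~((~(p \/ (~(p \/ q)))) /\ q)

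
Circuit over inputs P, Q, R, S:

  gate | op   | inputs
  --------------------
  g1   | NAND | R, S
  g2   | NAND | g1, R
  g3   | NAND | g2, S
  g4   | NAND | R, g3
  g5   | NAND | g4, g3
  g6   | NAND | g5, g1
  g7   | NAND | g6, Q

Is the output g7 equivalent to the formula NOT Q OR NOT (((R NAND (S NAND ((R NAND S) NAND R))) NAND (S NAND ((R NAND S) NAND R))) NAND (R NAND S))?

g1 = R NAND S
g2 = g1 NAND R = (R NAND S) NAND R
g3 = g2 NAND S = ((R NAND S) NAND R) NAND S
g4 = R NAND g3 = R NAND (((R NAND S) NAND R) NAND S)
g5 = g4 NAND g3 = (R NAND (((R NAND S) NAND R) NAND S)) NAND (((R NAND S) NAND R) NAND S)
g6 = g5 NAND g1 = ((R NAND (((R NAND S) NAND R) NAND S)) NAND (((R NAND S) NAND R) NAND S)) NAND (R NAND S)
g7 = g6 NAND Q = (((R NAND (((R NAND S) NAND R) NAND S)) NAND (((R NAND S) NAND R) NAND S)) NAND (R NAND S)) NAND Q
At P=0, Q=1, R=0, S=0: circuit gives 0, formula gives 0.
At P=0, Q=0, R=0, S=0: circuit gives 1, formula gives 1.
Agrees on all 16 inputs.

Yes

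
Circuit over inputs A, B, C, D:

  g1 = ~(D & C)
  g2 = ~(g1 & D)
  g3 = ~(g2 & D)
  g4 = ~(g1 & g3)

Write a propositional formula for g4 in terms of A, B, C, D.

~((~(D & C)) & (~((~((~(D & C)) & D)) & D)))

g1 = ~(D & C)
g2 = ~(g1 & D) = ~((~(D & C)) & D)
g3 = ~(g2 & D) = ~((~((~(D & C)) & D)) & D)
g4 = ~(g1 & g3) = ~((~(D & C)) & (~((~((~(D & C)) & D)) & D)))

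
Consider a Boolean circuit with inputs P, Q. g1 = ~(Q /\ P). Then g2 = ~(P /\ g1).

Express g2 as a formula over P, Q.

g1 = ~(Q /\ P)
g2 = ~(P /\ g1) = ~(P /\ (~(Q /\ P)))

~(P /\ (~(Q /\ P)))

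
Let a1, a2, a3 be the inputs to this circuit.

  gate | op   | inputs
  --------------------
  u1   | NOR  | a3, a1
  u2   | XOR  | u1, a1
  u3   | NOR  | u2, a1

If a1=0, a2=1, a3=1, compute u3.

u1 = 1 NOR 0 = 0
u2 = 0 XOR 0 = 0
u3 = 0 NOR 0 = 1

1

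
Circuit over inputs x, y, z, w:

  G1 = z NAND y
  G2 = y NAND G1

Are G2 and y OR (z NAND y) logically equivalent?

G1 = z NAND y
G2 = y NAND G1 = y NAND (z NAND y)
At x=0, y=1, z=0, w=0: circuit gives 0, formula gives 1.

No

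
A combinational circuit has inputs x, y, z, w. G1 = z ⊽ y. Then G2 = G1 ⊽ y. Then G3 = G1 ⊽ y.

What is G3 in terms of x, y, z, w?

G1 = z ⊽ y
G3 = G1 ⊽ y = (z ⊽ y) ⊽ y

(z ⊽ y) ⊽ y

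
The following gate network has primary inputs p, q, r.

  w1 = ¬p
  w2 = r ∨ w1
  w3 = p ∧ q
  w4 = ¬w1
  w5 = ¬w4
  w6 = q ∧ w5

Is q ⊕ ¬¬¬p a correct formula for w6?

No

w1 = ¬p
w4 = ¬w1 = ¬¬p
w5 = ¬w4 = ¬¬¬p
w6 = q ∧ w5 = q ∧ ¬¬¬p
At p=0, q=0, r=0: circuit gives 0, formula gives 1.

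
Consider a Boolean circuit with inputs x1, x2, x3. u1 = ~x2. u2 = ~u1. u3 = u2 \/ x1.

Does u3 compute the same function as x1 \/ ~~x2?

u1 = ~x2
u2 = ~u1 = ~~x2
u3 = u2 \/ x1 = ~~x2 \/ x1
At x1=0, x2=0, x3=0: circuit gives 0, formula gives 0.
At x1=0, x2=1, x3=0: circuit gives 1, formula gives 1.
Agrees on all 8 inputs.

Yes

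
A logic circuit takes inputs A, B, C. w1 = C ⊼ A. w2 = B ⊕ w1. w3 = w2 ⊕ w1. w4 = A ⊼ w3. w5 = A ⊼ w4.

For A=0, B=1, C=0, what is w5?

w1 = 0 ⊼ 0 = 1
w2 = 1 ⊕ 1 = 0
w3 = 0 ⊕ 1 = 1
w4 = 0 ⊼ 1 = 1
w5 = 0 ⊼ 1 = 1

1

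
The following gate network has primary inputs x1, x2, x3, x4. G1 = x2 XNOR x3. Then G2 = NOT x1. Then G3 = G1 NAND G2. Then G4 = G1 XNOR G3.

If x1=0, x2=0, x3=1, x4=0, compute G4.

G1 = 0 XNOR 1 = 0
G2 = NOT 0 = 1
G3 = 0 NAND 1 = 1
G4 = 0 XNOR 1 = 0

0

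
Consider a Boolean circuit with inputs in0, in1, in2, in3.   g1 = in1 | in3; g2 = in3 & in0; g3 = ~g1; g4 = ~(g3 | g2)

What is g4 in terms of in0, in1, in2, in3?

g1 = in1 | in3
g2 = in3 & in0
g3 = ~g1 = ~(in1 | in3)
g4 = ~(g3 | g2) = ~(~(in1 | in3) | (in3 & in0))

~(~(in1 | in3) | (in3 & in0))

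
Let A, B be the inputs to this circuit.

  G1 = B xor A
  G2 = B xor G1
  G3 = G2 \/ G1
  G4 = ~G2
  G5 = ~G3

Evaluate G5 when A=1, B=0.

0

G1 = 0 xor 1 = 1
G2 = 0 xor 1 = 1
G3 = 1 \/ 1 = 1
G5 = ~1 = 0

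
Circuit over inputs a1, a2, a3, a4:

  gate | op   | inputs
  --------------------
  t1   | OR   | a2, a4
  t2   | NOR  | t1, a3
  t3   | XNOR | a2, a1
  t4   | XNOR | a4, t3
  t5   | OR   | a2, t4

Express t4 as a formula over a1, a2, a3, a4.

t3 = a2 XNOR a1
t4 = a4 XNOR t3 = a4 XNOR (a2 XNOR a1)

a4 XNOR (a2 XNOR a1)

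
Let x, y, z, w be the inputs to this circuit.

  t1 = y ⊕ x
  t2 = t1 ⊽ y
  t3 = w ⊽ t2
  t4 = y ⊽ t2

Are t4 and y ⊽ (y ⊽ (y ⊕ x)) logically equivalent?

t1 = y ⊕ x
t2 = t1 ⊽ y = (y ⊕ x) ⊽ y
t4 = y ⊽ t2 = y ⊽ ((y ⊕ x) ⊽ y)
At x=0, y=0, z=0, w=0: circuit gives 0, formula gives 0.
At x=1, y=0, z=0, w=0: circuit gives 1, formula gives 1.
Agrees on all 16 inputs.

Yes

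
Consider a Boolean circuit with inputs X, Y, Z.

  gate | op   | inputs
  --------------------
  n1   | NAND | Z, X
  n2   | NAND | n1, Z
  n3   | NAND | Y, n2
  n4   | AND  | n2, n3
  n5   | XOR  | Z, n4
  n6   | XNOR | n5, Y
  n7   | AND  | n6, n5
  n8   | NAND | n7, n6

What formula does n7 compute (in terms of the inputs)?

n1 = Z NAND X
n2 = n1 NAND Z = (Z NAND X) NAND Z
n3 = Y NAND n2 = Y NAND ((Z NAND X) NAND Z)
n4 = n2 AND n3 = ((Z NAND X) NAND Z) AND (Y NAND ((Z NAND X) NAND Z))
n5 = Z XOR n4 = Z XOR (((Z NAND X) NAND Z) AND (Y NAND ((Z NAND X) NAND Z)))
n6 = n5 XNOR Y = (Z XOR (((Z NAND X) NAND Z) AND (Y NAND ((Z NAND X) NAND Z)))) XNOR Y
n7 = n6 AND n5 = ((Z XOR (((Z NAND X) NAND Z) AND (Y NAND ((Z NAND X) NAND Z)))) XNOR Y) AND (Z XOR (((Z NAND X) NAND Z) AND (Y NAND ((Z NAND X) NAND Z))))

((Z XOR (((Z NAND X) NAND Z) AND (Y NAND ((Z NAND X) NAND Z)))) XNOR Y) AND (Z XOR (((Z NAND X) NAND Z) AND (Y NAND ((Z NAND X) NAND Z))))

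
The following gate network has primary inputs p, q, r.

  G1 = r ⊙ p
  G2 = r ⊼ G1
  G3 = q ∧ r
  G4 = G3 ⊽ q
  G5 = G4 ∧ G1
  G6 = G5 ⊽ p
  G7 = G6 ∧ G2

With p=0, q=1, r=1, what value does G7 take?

1

G1 = 1 ⊙ 0 = 0
G2 = 1 ⊼ 0 = 1
G3 = 1 ∧ 1 = 1
G4 = 1 ⊽ 1 = 0
G5 = 0 ∧ 0 = 0
G6 = 0 ⊽ 0 = 1
G7 = 1 ∧ 1 = 1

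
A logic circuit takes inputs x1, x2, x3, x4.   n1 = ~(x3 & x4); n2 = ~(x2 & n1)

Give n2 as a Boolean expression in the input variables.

~(x2 & (~(x3 & x4)))

n1 = ~(x3 & x4)
n2 = ~(x2 & n1) = ~(x2 & (~(x3 & x4)))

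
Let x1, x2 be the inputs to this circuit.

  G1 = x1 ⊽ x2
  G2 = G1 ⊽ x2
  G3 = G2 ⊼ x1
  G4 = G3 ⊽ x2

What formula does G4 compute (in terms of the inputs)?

(((x1 ⊽ x2) ⊽ x2) ⊼ x1) ⊽ x2

G1 = x1 ⊽ x2
G2 = G1 ⊽ x2 = (x1 ⊽ x2) ⊽ x2
G3 = G2 ⊼ x1 = ((x1 ⊽ x2) ⊽ x2) ⊼ x1
G4 = G3 ⊽ x2 = (((x1 ⊽ x2) ⊽ x2) ⊼ x1) ⊽ x2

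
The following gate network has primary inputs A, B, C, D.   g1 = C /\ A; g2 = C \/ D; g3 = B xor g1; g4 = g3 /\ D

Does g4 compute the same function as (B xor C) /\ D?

No

g1 = C /\ A
g3 = B xor g1 = B xor (C /\ A)
g4 = g3 /\ D = (B xor (C /\ A)) /\ D
At A=0, B=0, C=1, D=1: circuit gives 0, formula gives 1.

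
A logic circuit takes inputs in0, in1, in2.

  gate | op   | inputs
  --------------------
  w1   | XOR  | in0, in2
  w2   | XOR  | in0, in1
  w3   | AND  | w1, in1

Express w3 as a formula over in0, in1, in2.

w1 = in0 XOR in2
w3 = w1 AND in1 = (in0 XOR in2) AND in1

(in0 XOR in2) AND in1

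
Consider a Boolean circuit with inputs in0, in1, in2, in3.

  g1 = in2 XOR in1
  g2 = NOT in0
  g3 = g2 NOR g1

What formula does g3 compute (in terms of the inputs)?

NOT in0 NOR (in2 XOR in1)

g1 = in2 XOR in1
g2 = NOT in0
g3 = g2 NOR g1 = NOT in0 NOR (in2 XOR in1)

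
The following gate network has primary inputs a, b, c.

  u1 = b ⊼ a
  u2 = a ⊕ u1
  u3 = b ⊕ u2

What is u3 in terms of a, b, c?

u1 = b ⊼ a
u2 = a ⊕ u1 = a ⊕ (b ⊼ a)
u3 = b ⊕ u2 = b ⊕ (a ⊕ (b ⊼ a))

b ⊕ (a ⊕ (b ⊼ a))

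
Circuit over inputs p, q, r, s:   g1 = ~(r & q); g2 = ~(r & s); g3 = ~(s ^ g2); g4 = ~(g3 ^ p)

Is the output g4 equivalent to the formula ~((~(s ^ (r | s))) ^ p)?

No

g2 = ~(r & s)
g3 = ~(s ^ g2) = ~(s ^ (~(r & s)))
g4 = ~(g3 ^ p) = ~((~(s ^ (~(r & s)))) ^ p)
At p=0, q=0, r=0, s=0: circuit gives 1, formula gives 0.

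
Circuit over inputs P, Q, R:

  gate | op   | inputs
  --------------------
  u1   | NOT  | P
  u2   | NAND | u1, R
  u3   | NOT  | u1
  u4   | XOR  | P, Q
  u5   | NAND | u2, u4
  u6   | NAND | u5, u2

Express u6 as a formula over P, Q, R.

((NOT P NAND R) NAND (P XOR Q)) NAND (NOT P NAND R)

u1 = NOT P
u2 = u1 NAND R = NOT P NAND R
u4 = P XOR Q
u5 = u2 NAND u4 = (NOT P NAND R) NAND (P XOR Q)
u6 = u5 NAND u2 = ((NOT P NAND R) NAND (P XOR Q)) NAND (NOT P NAND R)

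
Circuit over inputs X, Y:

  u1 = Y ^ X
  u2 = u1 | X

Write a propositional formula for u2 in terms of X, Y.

u1 = Y ^ X
u2 = u1 | X = (Y ^ X) | X

(Y ^ X) | X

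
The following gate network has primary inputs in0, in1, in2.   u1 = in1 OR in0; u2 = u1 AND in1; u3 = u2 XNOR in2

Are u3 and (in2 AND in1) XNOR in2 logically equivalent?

u1 = in1 OR in0
u2 = u1 AND in1 = (in1 OR in0) AND in1
u3 = u2 XNOR in2 = ((in1 OR in0) AND in1) XNOR in2
At in0=0, in1=1, in2=0: circuit gives 0, formula gives 1.

No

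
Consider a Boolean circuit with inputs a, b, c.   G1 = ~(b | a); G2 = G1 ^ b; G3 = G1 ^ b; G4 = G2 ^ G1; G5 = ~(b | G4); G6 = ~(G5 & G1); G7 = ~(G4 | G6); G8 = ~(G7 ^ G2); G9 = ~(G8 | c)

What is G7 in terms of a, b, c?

G1 = ~(b | a)
G2 = G1 ^ b = (~(b | a)) ^ b
G4 = G2 ^ G1 = ((~(b | a)) ^ b) ^ (~(b | a))
G5 = ~(b | G4) = ~(b | (((~(b | a)) ^ b) ^ (~(b | a))))
G6 = ~(G5 & G1) = ~((~(b | (((~(b | a)) ^ b) ^ (~(b | a))))) & (~(b | a)))
G7 = ~(G4 | G6) = ~((((~(b | a)) ^ b) ^ (~(b | a))) | (~((~(b | (((~(b | a)) ^ b) ^ (~(b | a))))) & (~(b | a)))))

~((((~(b | a)) ^ b) ^ (~(b | a))) | (~((~(b | (((~(b | a)) ^ b) ^ (~(b | a))))) & (~(b | a)))))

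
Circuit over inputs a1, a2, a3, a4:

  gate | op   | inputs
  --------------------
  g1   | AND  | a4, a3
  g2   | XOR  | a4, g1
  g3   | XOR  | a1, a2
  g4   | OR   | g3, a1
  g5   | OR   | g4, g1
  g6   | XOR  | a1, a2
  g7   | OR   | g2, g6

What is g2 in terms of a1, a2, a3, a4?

g1 = a4 AND a3
g2 = a4 XOR g1 = a4 XOR (a4 AND a3)

a4 XOR (a4 AND a3)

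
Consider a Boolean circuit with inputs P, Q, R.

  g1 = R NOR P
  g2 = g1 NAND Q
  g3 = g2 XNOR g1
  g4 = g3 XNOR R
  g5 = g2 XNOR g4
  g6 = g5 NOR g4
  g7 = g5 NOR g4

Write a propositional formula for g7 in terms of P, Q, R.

g1 = R NOR P
g2 = g1 NAND Q = (R NOR P) NAND Q
g3 = g2 XNOR g1 = ((R NOR P) NAND Q) XNOR (R NOR P)
g4 = g3 XNOR R = (((R NOR P) NAND Q) XNOR (R NOR P)) XNOR R
g5 = g2 XNOR g4 = ((R NOR P) NAND Q) XNOR ((((R NOR P) NAND Q) XNOR (R NOR P)) XNOR R)
g7 = g5 NOR g4 = (((R NOR P) NAND Q) XNOR ((((R NOR P) NAND Q) XNOR (R NOR P)) XNOR R)) NOR ((((R NOR P) NAND Q) XNOR (R NOR P)) XNOR R)

(((R NOR P) NAND Q) XNOR ((((R NOR P) NAND Q) XNOR (R NOR P)) XNOR R)) NOR ((((R NOR P) NAND Q) XNOR (R NOR P)) XNOR R)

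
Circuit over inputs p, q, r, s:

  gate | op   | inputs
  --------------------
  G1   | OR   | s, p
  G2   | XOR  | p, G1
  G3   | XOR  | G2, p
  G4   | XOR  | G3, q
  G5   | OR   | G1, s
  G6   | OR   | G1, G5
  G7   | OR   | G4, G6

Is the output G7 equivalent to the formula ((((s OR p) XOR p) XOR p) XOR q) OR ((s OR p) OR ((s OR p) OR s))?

G1 = s OR p
G2 = p XOR G1 = p XOR (s OR p)
G3 = G2 XOR p = (p XOR (s OR p)) XOR p
G4 = G3 XOR q = ((p XOR (s OR p)) XOR p) XOR q
G5 = G1 OR s = (s OR p) OR s
G6 = G1 OR G5 = (s OR p) OR ((s OR p) OR s)
G7 = G4 OR G6 = (((p XOR (s OR p)) XOR p) XOR q) OR ((s OR p) OR ((s OR p) OR s))
At p=0, q=0, r=0, s=0: circuit gives 0, formula gives 0.
At p=0, q=0, r=0, s=1: circuit gives 1, formula gives 1.
Agrees on all 16 inputs.

Yes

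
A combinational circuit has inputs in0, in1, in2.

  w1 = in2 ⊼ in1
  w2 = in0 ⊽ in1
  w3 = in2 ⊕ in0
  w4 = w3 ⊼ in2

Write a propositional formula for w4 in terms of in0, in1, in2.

(in2 ⊕ in0) ⊼ in2

w3 = in2 ⊕ in0
w4 = w3 ⊼ in2 = (in2 ⊕ in0) ⊼ in2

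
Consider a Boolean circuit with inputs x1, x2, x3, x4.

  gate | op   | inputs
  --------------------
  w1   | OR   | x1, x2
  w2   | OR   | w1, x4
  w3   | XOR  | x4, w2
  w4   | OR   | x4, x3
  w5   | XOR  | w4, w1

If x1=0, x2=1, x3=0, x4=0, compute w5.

w1 = 0 OR 1 = 1
w4 = 0 OR 0 = 0
w5 = 0 XOR 1 = 1

1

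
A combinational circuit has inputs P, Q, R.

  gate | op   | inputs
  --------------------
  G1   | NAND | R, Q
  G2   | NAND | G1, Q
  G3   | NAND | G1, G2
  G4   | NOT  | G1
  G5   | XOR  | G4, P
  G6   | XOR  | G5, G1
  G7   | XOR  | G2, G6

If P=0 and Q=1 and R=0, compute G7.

G1 = 0 NAND 1 = 1
G2 = 1 NAND 1 = 0
G4 = NOT 1 = 0
G5 = 0 XOR 0 = 0
G6 = 0 XOR 1 = 1
G7 = 0 XOR 1 = 1

1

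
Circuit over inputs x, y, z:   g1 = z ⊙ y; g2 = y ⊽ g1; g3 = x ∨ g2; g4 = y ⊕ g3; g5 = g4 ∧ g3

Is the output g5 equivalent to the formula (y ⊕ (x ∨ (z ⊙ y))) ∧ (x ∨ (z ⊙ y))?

No

g1 = z ⊙ y
g2 = y ⊽ g1 = y ⊽ (z ⊙ y)
g3 = x ∨ g2 = x ∨ (y ⊽ (z ⊙ y))
g4 = y ⊕ g3 = y ⊕ (x ∨ (y ⊽ (z ⊙ y)))
g5 = g4 ∧ g3 = (y ⊕ (x ∨ (y ⊽ (z ⊙ y)))) ∧ (x ∨ (y ⊽ (z ⊙ y)))
At x=0, y=0, z=0: circuit gives 0, formula gives 1.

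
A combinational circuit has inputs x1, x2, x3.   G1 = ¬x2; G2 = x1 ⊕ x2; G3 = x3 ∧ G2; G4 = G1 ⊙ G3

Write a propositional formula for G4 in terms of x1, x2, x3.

G1 = ¬x2
G2 = x1 ⊕ x2
G3 = x3 ∧ G2 = x3 ∧ (x1 ⊕ x2)
G4 = G1 ⊙ G3 = ¬x2 ⊙ (x3 ∧ (x1 ⊕ x2))

¬x2 ⊙ (x3 ∧ (x1 ⊕ x2))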